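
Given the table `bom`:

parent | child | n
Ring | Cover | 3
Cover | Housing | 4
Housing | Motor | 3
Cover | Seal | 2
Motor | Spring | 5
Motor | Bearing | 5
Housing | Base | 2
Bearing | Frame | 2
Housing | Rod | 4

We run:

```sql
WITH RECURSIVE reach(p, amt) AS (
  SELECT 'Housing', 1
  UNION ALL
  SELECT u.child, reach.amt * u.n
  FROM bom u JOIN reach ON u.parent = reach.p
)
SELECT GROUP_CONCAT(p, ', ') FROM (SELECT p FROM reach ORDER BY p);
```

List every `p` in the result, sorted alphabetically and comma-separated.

Base: (Housing, amt=1).
Iteration 1: components of {Housing} -> Base = 1*2 = 2, Motor = 1*3 = 3, Rod = 1*4 = 4.
Iteration 2: components of {Base,Motor,Rod} -> Bearing = 3*5 = 15, Spring = 3*5 = 15.
Iteration 3: components of {Bearing,Spring} -> Frame = 15*2 = 30.
Iteration 4: no further components; recursion stops.

Base, Bearing, Frame, Housing, Motor, Rod, Spring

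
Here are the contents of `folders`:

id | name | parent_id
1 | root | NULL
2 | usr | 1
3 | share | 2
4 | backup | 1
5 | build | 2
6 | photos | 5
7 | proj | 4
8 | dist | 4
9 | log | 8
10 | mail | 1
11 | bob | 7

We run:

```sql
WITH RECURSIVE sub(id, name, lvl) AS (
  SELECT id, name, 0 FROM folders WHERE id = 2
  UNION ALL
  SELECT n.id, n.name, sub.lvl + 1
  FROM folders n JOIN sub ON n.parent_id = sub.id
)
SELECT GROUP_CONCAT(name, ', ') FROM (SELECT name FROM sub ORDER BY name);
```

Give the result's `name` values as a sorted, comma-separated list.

build, photos, share, usr

Base: id=2 (usr) at lvl 0.
Iteration 1: rows with parent_id in {2} -> share (id 3, lvl 1), build (id 5, lvl 1).
Iteration 2: rows with parent_id in {3,5} -> photos (id 6, lvl 2).
Iteration 3: no rows with parent_id in {6}; recursion stops.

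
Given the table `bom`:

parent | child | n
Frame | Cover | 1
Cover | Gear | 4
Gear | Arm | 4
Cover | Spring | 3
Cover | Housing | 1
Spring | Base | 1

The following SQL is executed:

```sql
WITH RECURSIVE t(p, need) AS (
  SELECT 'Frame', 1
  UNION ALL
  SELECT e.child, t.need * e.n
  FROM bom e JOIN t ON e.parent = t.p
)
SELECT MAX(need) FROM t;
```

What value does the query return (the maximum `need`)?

16

Base: (Frame, need=1).
Iteration 1: components of {Frame} -> Cover = 1*1 = 1.
Iteration 2: components of {Cover} -> Gear = 1*4 = 4, Housing = 1*1 = 1, Spring = 1*3 = 3.
Iteration 3: components of {Gear,Housing,Spring} -> Arm = 4*4 = 16, Base = 3*1 = 3.
Iteration 4: no further components; recursion stops.
need values: 1, 1, 4, 3, 1, 16, 3; the maximum is 16.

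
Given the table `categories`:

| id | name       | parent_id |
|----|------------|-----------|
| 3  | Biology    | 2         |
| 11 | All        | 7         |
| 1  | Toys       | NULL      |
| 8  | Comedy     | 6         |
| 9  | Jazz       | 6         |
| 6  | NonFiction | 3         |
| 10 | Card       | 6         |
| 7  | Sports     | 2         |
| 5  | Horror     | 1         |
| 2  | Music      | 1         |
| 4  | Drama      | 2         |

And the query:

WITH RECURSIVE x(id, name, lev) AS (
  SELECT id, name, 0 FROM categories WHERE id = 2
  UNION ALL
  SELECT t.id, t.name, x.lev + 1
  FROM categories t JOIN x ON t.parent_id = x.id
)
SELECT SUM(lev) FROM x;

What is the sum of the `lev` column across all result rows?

Base: id=2 (Music) at lev 0.
Iteration 1: rows with parent_id in {2} -> Biology (id 3, lev 1), Drama (id 4, lev 1), Sports (id 7, lev 1).
Iteration 2: rows with parent_id in {3,4,7} -> NonFiction (id 6, lev 2), All (id 11, lev 2).
Iteration 3: rows with parent_id in {6,11} -> Comedy (id 8, lev 3), Jazz (id 9, lev 3), Card (id 10, lev 3).
Iteration 4: no rows with parent_id in {8,9,10}; recursion stops.
SUM(lev) = 0 + 1 + 1 + 1 + 2 + 2 + 3 + 3 + 3 = 16.

16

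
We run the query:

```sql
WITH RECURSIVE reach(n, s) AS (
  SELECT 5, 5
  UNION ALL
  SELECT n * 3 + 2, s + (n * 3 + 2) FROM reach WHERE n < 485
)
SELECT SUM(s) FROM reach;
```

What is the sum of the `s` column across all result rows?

1059

Base: n=5, s=5.
Iteration 1: 5 < 485 holds -> n = 5 * 3 + 2 = 17, s = 5 + 17 = 22.
Iteration 2: 17 < 485 holds -> n = 17 * 3 + 2 = 53, s = 22 + 53 = 75.
Iteration 3: 53 < 485 holds -> n = 53 * 3 + 2 = 161, s = 75 + 161 = 236.
Iteration 4: 161 < 485 holds -> n = 161 * 3 + 2 = 485, s = 236 + 485 = 721.
Iteration 5: 485 < 485 fails; recursion stops.
SUM(s) = 5 + 22 + 75 + 236 + 721 = 1059.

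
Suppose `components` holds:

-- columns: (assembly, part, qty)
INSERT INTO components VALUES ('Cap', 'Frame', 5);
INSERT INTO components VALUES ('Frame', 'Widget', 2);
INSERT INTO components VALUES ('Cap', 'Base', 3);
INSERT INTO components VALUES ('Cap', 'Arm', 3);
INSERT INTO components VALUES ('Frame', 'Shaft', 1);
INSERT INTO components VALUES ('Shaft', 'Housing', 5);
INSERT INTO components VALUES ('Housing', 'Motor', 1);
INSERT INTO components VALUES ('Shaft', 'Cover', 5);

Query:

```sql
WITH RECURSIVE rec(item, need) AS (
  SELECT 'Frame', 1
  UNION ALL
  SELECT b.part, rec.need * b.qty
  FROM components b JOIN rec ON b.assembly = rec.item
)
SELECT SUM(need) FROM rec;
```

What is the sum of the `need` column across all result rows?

Base: (Frame, need=1).
Iteration 1: components of {Frame} -> Shaft = 1*1 = 1, Widget = 1*2 = 2.
Iteration 2: components of {Shaft,Widget} -> Cover = 1*5 = 5, Housing = 1*5 = 5.
Iteration 3: components of {Cover,Housing} -> Motor = 5*1 = 5.
Iteration 4: no further components; recursion stops.
SUM(need) = 1 + 2 + 1 + 5 + 5 + 5 = 19.

19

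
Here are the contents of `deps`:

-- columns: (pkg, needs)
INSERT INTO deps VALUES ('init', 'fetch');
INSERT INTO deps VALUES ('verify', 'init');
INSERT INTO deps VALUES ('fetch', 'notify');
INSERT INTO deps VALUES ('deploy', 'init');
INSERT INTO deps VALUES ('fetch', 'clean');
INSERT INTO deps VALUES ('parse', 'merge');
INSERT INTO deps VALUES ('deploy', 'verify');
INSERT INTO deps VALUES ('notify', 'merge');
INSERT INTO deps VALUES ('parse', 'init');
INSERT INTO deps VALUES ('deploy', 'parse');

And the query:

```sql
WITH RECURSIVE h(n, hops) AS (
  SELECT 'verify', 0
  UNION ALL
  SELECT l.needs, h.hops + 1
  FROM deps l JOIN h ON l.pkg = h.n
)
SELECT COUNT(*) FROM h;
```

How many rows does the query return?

Base: (verify, hops=0).
Iteration 1: edges from {verify} -> (init, hops=1).
Iteration 2: edges from {init} -> (fetch, hops=2).
Iteration 3: edges from {fetch} -> (clean, hops=3), (notify, hops=3).
Iteration 4: edges from {clean,notify} -> (merge, hops=4).
Iteration 5: no outgoing edges from {merge}; recursion stops.
Total rows emitted: 6.

6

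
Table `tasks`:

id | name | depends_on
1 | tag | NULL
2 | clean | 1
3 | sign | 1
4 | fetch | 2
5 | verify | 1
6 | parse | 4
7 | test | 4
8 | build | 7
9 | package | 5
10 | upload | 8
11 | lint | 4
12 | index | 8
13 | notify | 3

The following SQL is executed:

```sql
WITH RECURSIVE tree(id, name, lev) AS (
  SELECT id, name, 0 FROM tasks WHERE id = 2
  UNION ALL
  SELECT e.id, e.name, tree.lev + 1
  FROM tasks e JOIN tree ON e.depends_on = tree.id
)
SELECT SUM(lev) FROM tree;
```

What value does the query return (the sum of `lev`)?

Base: id=2 (clean) at lev 0.
Iteration 1: rows with depends_on in {2} -> fetch (id 4, lev 1).
Iteration 2: rows with depends_on in {4} -> parse (id 6, lev 2), test (id 7, lev 2), lint (id 11, lev 2).
Iteration 3: rows with depends_on in {6,7,11} -> build (id 8, lev 3).
Iteration 4: rows with depends_on in {8} -> upload (id 10, lev 4), index (id 12, lev 4).
Iteration 5: no rows with depends_on in {10,12}; recursion stops.
SUM(lev) = 0 + 1 + 2 + 2 + 2 + 3 + 4 + 4 = 18.

18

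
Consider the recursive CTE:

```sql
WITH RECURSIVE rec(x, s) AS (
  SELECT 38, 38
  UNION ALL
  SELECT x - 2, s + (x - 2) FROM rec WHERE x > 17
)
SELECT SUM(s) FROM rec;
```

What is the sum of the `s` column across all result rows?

2392

Base: x=38, s=38.
Iteration 1: 38 > 17 holds -> x = 38 - 2 = 36, s = 38 + 36 = 74.
Iteration 2: 36 > 17 holds -> x = 36 - 2 = 34, s = 74 + 34 = 108.
Iteration 3: 34 > 17 holds -> x = 34 - 2 = 32, s = 108 + 32 = 140.
Iteration 4: 32 > 17 holds -> x = 32 - 2 = 30, s = 140 + 30 = 170.
Iteration 5: 30 > 17 holds -> x = 30 - 2 = 28, s = 170 + 28 = 198.
Iteration 6: 28 > 17 holds -> x = 28 - 2 = 26, s = 198 + 26 = 224.
Iteration 7: 26 > 17 holds -> x = 26 - 2 = 24, s = 224 + 24 = 248.
Iteration 8: 24 > 17 holds -> x = 24 - 2 = 22, s = 248 + 22 = 270.
Iteration 9: 22 > 17 holds -> x = 22 - 2 = 20, s = 270 + 20 = 290.
Iteration 10: 20 > 17 holds -> x = 20 - 2 = 18, s = 290 + 18 = 308.
Iteration 11: 18 > 17 holds -> x = 18 - 2 = 16, s = 308 + 16 = 324.
Iteration 12: 16 > 17 fails; recursion stops.
SUM(s) = 38 + 74 + 108 + 140 + 170 + 198 + 224 + 248 + 270 + 290 + 308 + 324 = 2392.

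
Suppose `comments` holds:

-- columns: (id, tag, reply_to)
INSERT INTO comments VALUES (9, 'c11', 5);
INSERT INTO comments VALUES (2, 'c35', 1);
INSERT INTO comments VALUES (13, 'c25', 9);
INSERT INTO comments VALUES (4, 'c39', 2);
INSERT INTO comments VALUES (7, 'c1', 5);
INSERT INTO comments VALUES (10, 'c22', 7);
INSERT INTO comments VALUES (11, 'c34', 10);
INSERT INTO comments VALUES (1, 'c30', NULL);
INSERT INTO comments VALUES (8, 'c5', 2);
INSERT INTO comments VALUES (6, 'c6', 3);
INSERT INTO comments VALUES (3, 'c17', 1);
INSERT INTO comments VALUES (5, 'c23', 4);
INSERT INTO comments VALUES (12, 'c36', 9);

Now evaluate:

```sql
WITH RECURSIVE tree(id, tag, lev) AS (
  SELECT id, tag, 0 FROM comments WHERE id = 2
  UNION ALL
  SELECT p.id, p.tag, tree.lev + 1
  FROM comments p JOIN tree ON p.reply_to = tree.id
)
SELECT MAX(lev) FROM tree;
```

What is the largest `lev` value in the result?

5

Base: id=2 (c35) at lev 0.
Iteration 1: rows with reply_to in {2} -> c39 (id 4, lev 1), c5 (id 8, lev 1).
Iteration 2: rows with reply_to in {4,8} -> c23 (id 5, lev 2).
Iteration 3: rows with reply_to in {5} -> c1 (id 7, lev 3), c11 (id 9, lev 3).
Iteration 4: rows with reply_to in {7,9} -> c22 (id 10, lev 4), c36 (id 12, lev 4), c25 (id 13, lev 4).
Iteration 5: rows with reply_to in {10,12,13} -> c34 (id 11, lev 5).
Iteration 6: no rows with reply_to in {11}; recursion stops.
lev values: 0, 1, 1, 2, 3, 3, 4, 4, 4, 5; the maximum is 5.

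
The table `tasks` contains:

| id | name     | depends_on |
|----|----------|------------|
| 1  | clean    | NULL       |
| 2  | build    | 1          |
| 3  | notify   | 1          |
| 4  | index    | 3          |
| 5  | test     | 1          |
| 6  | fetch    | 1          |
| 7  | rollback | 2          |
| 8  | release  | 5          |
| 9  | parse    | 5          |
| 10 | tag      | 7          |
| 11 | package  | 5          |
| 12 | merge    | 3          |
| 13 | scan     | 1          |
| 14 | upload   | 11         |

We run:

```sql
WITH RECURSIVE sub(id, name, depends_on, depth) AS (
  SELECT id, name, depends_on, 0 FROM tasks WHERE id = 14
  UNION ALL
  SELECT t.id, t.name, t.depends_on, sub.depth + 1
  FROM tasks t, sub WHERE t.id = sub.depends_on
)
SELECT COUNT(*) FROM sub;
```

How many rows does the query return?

4

Base: id=14 (upload), depends_on=11, depth 0.
Iteration 1: join on id=11 -> package (id 11, depends_on=5, depth 1).
Iteration 2: join on id=5 -> test (id 5, depends_on=1, depth 2).
Iteration 3: join on id=1 -> clean (id 1, depends_on=NULL, depth 3).
Iteration 4: depends_on is NULL; no match; recursion stops.
Total rows emitted: 4.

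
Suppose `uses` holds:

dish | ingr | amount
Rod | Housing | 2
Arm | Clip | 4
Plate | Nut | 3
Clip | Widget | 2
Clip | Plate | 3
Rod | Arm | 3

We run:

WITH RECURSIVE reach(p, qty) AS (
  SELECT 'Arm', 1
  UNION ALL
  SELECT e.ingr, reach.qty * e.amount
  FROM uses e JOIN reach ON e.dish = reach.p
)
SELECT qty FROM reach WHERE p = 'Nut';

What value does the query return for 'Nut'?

36

Base: (Arm, qty=1).
Iteration 1: components of {Arm} -> Clip = 1*4 = 4.
Iteration 2: components of {Clip} -> Plate = 4*3 = 12, Widget = 4*2 = 8.
Iteration 3: components of {Plate,Widget} -> Nut = 12*3 = 36.
Iteration 4: no further components; recursion stops.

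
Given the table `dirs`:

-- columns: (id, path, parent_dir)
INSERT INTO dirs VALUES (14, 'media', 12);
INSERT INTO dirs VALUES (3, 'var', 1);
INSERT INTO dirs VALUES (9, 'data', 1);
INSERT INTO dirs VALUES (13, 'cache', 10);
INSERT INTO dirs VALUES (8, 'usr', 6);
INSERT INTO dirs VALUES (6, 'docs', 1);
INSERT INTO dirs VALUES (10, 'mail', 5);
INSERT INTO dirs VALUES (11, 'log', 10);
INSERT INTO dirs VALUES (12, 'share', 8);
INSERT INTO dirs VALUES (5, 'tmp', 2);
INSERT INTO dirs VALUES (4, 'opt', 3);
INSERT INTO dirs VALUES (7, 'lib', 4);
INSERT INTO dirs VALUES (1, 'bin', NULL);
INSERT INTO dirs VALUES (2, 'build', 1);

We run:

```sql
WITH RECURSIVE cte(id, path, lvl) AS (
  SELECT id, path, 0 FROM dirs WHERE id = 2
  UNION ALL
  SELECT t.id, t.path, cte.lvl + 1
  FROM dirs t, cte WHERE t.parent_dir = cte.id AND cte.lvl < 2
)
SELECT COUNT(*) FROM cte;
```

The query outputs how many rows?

3

Base: id=2 (build) at lvl 0.
Iteration 1: rows with parent_dir in {2} -> tmp (id 5, lvl 1).
Iteration 2: rows with parent_dir in {5} -> mail (id 10, lvl 2).
Iteration 3: lvl < 2 fails for all current rows; recursion stops.
Total rows emitted: 3.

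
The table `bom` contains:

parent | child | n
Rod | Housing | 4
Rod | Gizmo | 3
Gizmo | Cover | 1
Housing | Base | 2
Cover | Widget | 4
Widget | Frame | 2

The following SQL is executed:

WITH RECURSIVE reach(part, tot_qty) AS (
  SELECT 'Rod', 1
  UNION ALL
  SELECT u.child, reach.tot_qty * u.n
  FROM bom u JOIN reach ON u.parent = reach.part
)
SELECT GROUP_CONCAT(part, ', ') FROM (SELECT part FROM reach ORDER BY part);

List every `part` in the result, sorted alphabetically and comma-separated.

Base, Cover, Frame, Gizmo, Housing, Rod, Widget

Base: (Rod, tot_qty=1).
Iteration 1: components of {Rod} -> Gizmo = 1*3 = 3, Housing = 1*4 = 4.
Iteration 2: components of {Gizmo,Housing} -> Base = 4*2 = 8, Cover = 3*1 = 3.
Iteration 3: components of {Base,Cover} -> Widget = 3*4 = 12.
Iteration 4: components of {Widget} -> Frame = 12*2 = 24.
Iteration 5: no further components; recursion stops.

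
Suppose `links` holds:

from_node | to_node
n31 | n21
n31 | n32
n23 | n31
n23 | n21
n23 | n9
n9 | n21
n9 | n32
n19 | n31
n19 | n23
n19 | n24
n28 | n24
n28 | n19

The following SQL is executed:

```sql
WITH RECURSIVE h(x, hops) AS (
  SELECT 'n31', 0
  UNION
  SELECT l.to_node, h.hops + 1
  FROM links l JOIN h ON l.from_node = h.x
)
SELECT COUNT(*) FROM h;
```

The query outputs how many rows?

Base: (n31, hops=0).
Iteration 1: edges from {n31} -> (n21, hops=1), (n32, hops=1).
Iteration 2: no outgoing edges from {n21,n32}; recursion stops.
Total rows emitted: 3.

3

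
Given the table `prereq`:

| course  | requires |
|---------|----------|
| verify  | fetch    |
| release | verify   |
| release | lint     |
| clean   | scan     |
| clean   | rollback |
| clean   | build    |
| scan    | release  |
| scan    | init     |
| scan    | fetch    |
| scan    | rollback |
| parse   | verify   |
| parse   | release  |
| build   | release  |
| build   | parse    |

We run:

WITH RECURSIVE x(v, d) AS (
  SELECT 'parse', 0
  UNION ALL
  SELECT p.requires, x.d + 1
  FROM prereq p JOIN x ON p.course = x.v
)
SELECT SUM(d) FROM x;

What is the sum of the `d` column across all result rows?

Base: (parse, d=0).
Iteration 1: edges from {parse} -> (release, d=1), (verify, d=1).
Iteration 2: edges from {release,verify} -> (fetch, d=2), (lint, d=2), (verify, d=2).
Iteration 3: edges from {fetch,lint,verify} -> (fetch, d=3).
Iteration 4: no outgoing edges from {fetch}; recursion stops.
SUM(d) = 0 + 1 + 1 + 2 + 2 + 2 + 3 = 11.

11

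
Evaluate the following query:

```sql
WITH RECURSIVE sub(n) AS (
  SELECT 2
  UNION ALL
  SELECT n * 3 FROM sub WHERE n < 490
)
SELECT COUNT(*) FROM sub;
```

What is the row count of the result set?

7

Base: n=2.
Iteration 1: 2 < 490 holds -> n = 2 * 3 = 6.
Iteration 2: 6 < 490 holds -> n = 6 * 3 = 18.
Iteration 3: 18 < 490 holds -> n = 18 * 3 = 54.
Iteration 4: 54 < 490 holds -> n = 54 * 3 = 162.
Iteration 5: 162 < 490 holds -> n = 162 * 3 = 486.
Iteration 6: 486 < 490 holds -> n = 486 * 3 = 1458.
Iteration 7: 1458 < 490 fails; recursion stops.
Total rows emitted: 7.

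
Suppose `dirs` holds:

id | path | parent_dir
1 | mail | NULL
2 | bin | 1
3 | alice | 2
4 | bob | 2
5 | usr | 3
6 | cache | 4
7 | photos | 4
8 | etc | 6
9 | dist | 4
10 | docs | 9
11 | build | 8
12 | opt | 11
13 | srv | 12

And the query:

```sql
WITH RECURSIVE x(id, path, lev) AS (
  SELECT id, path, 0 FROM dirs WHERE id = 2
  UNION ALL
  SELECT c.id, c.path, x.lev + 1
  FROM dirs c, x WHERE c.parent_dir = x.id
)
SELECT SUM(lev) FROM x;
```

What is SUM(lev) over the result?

31

Base: id=2 (bin) at lev 0.
Iteration 1: rows with parent_dir in {2} -> alice (id 3, lev 1), bob (id 4, lev 1).
Iteration 2: rows with parent_dir in {3,4} -> usr (id 5, lev 2), cache (id 6, lev 2), photos (id 7, lev 2), dist (id 9, lev 2).
Iteration 3: rows with parent_dir in {5,6,7,9} -> etc (id 8, lev 3), docs (id 10, lev 3).
Iteration 4: rows with parent_dir in {8,10} -> build (id 11, lev 4).
Iteration 5: rows with parent_dir in {11} -> opt (id 12, lev 5).
Iteration 6: rows with parent_dir in {12} -> srv (id 13, lev 6).
Iteration 7: no rows with parent_dir in {13}; recursion stops.
SUM(lev) = 0 + 1 + 1 + 2 + 2 + 2 + 2 + 3 + 3 + 4 + 5 + 6 = 31.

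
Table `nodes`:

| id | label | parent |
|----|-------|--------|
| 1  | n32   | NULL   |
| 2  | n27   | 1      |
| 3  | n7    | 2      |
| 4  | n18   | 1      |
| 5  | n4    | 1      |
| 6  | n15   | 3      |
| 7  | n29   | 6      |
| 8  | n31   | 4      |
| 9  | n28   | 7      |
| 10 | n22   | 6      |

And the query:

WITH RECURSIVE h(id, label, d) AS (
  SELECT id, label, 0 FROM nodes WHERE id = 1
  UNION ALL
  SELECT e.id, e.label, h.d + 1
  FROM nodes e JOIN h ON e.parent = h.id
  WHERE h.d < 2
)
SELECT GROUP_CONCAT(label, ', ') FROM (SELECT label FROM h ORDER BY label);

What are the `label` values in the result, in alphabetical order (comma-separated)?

Base: id=1 (n32) at d 0.
Iteration 1: rows with parent in {1} -> n27 (id 2, d 1), n18 (id 4, d 1), n4 (id 5, d 1).
Iteration 2: rows with parent in {2,4,5} -> n7 (id 3, d 2), n31 (id 8, d 2).
Iteration 3: d < 2 fails for all current rows; recursion stops.

n18, n27, n31, n32, n4, n7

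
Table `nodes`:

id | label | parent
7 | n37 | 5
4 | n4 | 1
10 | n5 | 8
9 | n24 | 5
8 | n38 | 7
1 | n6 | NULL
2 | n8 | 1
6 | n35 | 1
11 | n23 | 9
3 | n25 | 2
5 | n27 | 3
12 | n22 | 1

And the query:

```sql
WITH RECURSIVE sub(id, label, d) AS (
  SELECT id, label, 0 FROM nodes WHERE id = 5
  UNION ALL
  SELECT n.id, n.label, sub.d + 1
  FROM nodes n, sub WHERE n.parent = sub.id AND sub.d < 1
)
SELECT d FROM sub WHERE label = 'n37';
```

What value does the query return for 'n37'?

1

Base: id=5 (n27) at d 0.
Iteration 1: rows with parent in {5} -> n37 (id 7, d 1), n24 (id 9, d 1).
Iteration 2: d < 1 fails for all current rows; recursion stops.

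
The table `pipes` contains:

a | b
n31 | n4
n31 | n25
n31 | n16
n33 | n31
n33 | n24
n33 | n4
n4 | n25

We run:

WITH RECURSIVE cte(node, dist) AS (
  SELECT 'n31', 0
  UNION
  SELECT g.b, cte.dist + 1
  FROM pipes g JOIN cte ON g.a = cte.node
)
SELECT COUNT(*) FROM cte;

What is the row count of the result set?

5

Base: (n31, dist=0).
Iteration 1: edges from {n31} -> (n16, dist=1), (n25, dist=1), (n4, dist=1).
Iteration 2: edges from {n16,n25,n4} -> (n25, dist=2).
Iteration 3: no outgoing edges from {n25}; recursion stops.
Total rows emitted: 5.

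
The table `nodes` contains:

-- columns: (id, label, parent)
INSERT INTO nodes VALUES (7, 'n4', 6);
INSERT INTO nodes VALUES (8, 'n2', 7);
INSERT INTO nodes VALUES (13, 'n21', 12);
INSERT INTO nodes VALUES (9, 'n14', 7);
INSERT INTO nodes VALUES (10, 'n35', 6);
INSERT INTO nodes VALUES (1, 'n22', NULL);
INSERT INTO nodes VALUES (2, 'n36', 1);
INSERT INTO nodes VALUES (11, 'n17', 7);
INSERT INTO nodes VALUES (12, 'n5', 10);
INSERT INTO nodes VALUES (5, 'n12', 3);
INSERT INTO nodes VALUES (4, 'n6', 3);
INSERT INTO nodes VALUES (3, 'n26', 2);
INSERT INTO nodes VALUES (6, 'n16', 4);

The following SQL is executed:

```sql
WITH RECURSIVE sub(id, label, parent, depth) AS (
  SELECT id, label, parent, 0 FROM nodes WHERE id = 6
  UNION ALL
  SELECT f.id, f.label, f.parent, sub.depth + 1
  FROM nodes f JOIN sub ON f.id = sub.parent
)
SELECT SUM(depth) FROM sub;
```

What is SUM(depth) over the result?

10

Base: id=6 (n16), parent=4, depth 0.
Iteration 1: join on id=4 -> n6 (id 4, parent=3, depth 1).
Iteration 2: join on id=3 -> n26 (id 3, parent=2, depth 2).
Iteration 3: join on id=2 -> n36 (id 2, parent=1, depth 3).
Iteration 4: join on id=1 -> n22 (id 1, parent=NULL, depth 4).
Iteration 5: parent is NULL; no match; recursion stops.
SUM(depth) = 0 + 1 + 2 + 3 + 4 = 10.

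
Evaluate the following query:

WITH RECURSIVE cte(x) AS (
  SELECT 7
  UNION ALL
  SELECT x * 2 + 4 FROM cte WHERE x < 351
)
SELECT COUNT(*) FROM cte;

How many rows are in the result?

7

Base: x=7.
Iteration 1: 7 < 351 holds -> x = 7 * 2 + 4 = 18.
Iteration 2: 18 < 351 holds -> x = 18 * 2 + 4 = 40.
Iteration 3: 40 < 351 holds -> x = 40 * 2 + 4 = 84.
Iteration 4: 84 < 351 holds -> x = 84 * 2 + 4 = 172.
Iteration 5: 172 < 351 holds -> x = 172 * 2 + 4 = 348.
Iteration 6: 348 < 351 holds -> x = 348 * 2 + 4 = 700.
Iteration 7: 700 < 351 fails; recursion stops.
Total rows emitted: 7.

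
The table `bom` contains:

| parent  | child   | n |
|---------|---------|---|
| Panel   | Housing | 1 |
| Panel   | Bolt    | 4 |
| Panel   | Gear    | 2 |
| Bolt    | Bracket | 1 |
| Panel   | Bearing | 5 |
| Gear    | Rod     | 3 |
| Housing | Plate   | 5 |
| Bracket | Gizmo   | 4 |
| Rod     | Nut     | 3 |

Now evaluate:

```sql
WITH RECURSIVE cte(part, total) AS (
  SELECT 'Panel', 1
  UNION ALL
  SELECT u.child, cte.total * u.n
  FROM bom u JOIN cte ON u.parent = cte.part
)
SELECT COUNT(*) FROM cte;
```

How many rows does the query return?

10

Base: (Panel, total=1).
Iteration 1: components of {Panel} -> Bearing = 1*5 = 5, Bolt = 1*4 = 4, Gear = 1*2 = 2, Housing = 1*1 = 1.
Iteration 2: components of {Bearing,Bolt,Gear,Housing} -> Bracket = 4*1 = 4, Plate = 1*5 = 5, Rod = 2*3 = 6.
Iteration 3: components of {Bracket,Plate,Rod} -> Gizmo = 4*4 = 16, Nut = 6*3 = 18.
Iteration 4: no further components; recursion stops.
Total rows emitted: 10.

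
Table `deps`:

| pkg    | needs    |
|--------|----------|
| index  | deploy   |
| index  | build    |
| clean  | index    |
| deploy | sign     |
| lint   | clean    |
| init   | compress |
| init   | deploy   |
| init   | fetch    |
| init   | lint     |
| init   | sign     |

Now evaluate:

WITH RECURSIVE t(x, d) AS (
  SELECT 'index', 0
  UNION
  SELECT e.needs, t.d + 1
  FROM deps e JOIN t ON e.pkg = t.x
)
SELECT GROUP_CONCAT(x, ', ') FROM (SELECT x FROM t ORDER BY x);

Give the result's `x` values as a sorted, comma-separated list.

build, deploy, index, sign

Base: (index, d=0).
Iteration 1: edges from {index} -> (build, d=1), (deploy, d=1).
Iteration 2: edges from {build,deploy} -> (sign, d=2).
Iteration 3: no outgoing edges from {sign}; recursion stops.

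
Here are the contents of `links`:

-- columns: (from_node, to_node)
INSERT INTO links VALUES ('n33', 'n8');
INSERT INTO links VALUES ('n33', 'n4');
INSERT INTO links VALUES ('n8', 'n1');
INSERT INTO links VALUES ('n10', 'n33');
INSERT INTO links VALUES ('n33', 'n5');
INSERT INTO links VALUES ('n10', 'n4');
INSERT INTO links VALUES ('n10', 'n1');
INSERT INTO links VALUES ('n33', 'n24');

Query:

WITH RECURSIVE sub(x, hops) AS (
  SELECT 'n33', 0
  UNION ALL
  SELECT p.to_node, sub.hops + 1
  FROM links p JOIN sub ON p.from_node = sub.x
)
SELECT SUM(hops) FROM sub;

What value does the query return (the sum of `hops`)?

Base: (n33, hops=0).
Iteration 1: edges from {n33} -> (n24, hops=1), (n4, hops=1), (n5, hops=1), (n8, hops=1).
Iteration 2: edges from {n24,n4,n5,n8} -> (n1, hops=2).
Iteration 3: no outgoing edges from {n1}; recursion stops.
SUM(hops) = 0 + 1 + 1 + 1 + 1 + 2 = 6.

6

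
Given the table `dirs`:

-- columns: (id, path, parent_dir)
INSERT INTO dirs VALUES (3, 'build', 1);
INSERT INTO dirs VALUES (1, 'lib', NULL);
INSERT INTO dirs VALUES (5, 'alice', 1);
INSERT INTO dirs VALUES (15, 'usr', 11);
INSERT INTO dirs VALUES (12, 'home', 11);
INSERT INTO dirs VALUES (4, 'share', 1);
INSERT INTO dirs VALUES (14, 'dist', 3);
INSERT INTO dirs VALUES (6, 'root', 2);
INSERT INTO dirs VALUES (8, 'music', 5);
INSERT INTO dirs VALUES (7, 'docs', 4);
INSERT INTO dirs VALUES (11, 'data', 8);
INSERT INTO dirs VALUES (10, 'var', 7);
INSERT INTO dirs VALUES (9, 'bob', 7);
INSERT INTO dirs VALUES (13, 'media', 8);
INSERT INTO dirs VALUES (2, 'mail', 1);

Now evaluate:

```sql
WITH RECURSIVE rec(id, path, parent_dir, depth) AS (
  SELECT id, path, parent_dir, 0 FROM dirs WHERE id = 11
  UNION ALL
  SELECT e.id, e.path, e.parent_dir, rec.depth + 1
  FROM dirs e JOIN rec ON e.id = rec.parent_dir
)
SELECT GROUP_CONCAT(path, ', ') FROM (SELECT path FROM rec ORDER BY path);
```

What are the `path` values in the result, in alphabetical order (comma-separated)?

Base: id=11 (data), parent_dir=8, depth 0.
Iteration 1: join on id=8 -> music (id 8, parent_dir=5, depth 1).
Iteration 2: join on id=5 -> alice (id 5, parent_dir=1, depth 2).
Iteration 3: join on id=1 -> lib (id 1, parent_dir=NULL, depth 3).
Iteration 4: parent_dir is NULL; no match; recursion stops.

alice, data, lib, music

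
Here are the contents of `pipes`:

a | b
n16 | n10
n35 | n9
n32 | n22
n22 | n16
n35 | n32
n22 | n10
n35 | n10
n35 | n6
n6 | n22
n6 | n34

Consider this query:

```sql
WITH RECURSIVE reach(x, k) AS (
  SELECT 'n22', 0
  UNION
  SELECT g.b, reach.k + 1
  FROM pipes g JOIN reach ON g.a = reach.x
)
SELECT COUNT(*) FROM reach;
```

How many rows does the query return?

4

Base: (n22, k=0).
Iteration 1: edges from {n22} -> (n10, k=1), (n16, k=1).
Iteration 2: edges from {n10,n16} -> (n10, k=2).
Iteration 3: no outgoing edges from {n10}; recursion stops.
Total rows emitted: 4.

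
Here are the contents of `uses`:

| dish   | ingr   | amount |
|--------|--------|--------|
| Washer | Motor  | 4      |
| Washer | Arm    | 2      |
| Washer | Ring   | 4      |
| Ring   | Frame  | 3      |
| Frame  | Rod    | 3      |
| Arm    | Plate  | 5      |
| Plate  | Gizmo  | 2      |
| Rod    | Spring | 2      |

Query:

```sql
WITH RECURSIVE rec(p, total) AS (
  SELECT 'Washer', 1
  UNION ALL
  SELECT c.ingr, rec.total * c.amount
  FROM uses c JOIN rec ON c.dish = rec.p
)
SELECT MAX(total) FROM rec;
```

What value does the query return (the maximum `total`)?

Base: (Washer, total=1).
Iteration 1: components of {Washer} -> Arm = 1*2 = 2, Motor = 1*4 = 4, Ring = 1*4 = 4.
Iteration 2: components of {Arm,Motor,Ring} -> Frame = 4*3 = 12, Plate = 2*5 = 10.
Iteration 3: components of {Frame,Plate} -> Gizmo = 10*2 = 20, Rod = 12*3 = 36.
Iteration 4: components of {Gizmo,Rod} -> Spring = 36*2 = 72.
Iteration 5: no further components; recursion stops.
total values: 1, 4, 2, 4, 10, 12, 20, 36, 72; the maximum is 72.

72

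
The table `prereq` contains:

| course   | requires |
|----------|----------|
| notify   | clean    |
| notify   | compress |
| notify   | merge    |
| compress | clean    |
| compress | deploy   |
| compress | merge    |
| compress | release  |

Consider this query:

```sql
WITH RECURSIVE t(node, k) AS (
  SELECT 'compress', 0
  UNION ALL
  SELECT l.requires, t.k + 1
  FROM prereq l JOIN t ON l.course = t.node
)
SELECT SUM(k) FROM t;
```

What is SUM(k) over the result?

4

Base: (compress, k=0).
Iteration 1: edges from {compress} -> (clean, k=1), (deploy, k=1), (merge, k=1), (release, k=1).
Iteration 2: no outgoing edges from {clean,deploy,merge,release}; recursion stops.
SUM(k) = 0 + 1 + 1 + 1 + 1 = 4.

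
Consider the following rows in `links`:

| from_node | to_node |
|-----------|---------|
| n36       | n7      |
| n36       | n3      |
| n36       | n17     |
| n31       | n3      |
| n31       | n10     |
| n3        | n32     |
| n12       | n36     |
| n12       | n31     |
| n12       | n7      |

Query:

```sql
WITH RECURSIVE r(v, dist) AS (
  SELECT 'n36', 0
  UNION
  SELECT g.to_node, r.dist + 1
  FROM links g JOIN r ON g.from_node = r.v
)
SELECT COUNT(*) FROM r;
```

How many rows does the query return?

5

Base: (n36, dist=0).
Iteration 1: edges from {n36} -> (n17, dist=1), (n3, dist=1), (n7, dist=1).
Iteration 2: edges from {n17,n3,n7} -> (n32, dist=2).
Iteration 3: no outgoing edges from {n32}; recursion stops.
Total rows emitted: 5.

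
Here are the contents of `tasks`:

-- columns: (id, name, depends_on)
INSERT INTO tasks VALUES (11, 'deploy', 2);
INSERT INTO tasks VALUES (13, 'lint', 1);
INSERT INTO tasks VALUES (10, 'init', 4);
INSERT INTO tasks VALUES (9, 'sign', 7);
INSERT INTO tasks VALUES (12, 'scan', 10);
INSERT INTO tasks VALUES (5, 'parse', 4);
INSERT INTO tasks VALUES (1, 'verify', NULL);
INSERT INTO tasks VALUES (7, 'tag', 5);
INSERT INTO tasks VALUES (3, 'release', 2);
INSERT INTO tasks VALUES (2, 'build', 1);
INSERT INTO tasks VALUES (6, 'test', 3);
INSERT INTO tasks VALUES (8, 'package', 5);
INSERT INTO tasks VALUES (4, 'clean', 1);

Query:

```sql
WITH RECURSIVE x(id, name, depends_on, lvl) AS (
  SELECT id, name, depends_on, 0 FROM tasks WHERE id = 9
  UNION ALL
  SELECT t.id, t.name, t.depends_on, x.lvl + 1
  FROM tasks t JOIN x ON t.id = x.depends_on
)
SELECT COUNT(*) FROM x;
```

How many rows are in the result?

5

Base: id=9 (sign), depends_on=7, lvl 0.
Iteration 1: join on id=7 -> tag (id 7, depends_on=5, lvl 1).
Iteration 2: join on id=5 -> parse (id 5, depends_on=4, lvl 2).
Iteration 3: join on id=4 -> clean (id 4, depends_on=1, lvl 3).
Iteration 4: join on id=1 -> verify (id 1, depends_on=NULL, lvl 4).
Iteration 5: depends_on is NULL; no match; recursion stops.
Total rows emitted: 5.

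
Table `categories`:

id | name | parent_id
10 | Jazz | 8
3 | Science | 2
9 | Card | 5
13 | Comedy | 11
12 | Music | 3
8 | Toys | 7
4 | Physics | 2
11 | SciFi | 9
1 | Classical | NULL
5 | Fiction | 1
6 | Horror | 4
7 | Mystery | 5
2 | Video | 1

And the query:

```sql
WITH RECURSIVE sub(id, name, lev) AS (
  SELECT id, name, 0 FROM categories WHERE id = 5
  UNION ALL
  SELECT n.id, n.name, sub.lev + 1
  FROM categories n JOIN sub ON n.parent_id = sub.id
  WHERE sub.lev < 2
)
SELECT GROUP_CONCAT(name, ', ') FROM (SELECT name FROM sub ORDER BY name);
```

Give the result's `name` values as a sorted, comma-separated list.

Card, Fiction, Mystery, SciFi, Toys

Base: id=5 (Fiction) at lev 0.
Iteration 1: rows with parent_id in {5} -> Mystery (id 7, lev 1), Card (id 9, lev 1).
Iteration 2: rows with parent_id in {7,9} -> Toys (id 8, lev 2), SciFi (id 11, lev 2).
Iteration 3: lev < 2 fails for all current rows; recursion stops.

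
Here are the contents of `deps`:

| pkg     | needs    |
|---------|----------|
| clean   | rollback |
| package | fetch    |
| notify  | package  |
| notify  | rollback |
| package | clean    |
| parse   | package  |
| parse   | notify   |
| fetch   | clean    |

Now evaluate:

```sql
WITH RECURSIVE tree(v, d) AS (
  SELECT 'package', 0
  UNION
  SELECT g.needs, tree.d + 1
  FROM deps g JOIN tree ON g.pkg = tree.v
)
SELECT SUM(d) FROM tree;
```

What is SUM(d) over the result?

Base: (package, d=0).
Iteration 1: edges from {package} -> (clean, d=1), (fetch, d=1).
Iteration 2: edges from {clean,fetch} -> (clean, d=2), (rollback, d=2).
Iteration 3: edges from {clean,rollback} -> (rollback, d=3).
Iteration 4: no outgoing edges from {rollback}; recursion stops.
SUM(d) = 0 + 1 + 1 + 2 + 2 + 3 = 9.

9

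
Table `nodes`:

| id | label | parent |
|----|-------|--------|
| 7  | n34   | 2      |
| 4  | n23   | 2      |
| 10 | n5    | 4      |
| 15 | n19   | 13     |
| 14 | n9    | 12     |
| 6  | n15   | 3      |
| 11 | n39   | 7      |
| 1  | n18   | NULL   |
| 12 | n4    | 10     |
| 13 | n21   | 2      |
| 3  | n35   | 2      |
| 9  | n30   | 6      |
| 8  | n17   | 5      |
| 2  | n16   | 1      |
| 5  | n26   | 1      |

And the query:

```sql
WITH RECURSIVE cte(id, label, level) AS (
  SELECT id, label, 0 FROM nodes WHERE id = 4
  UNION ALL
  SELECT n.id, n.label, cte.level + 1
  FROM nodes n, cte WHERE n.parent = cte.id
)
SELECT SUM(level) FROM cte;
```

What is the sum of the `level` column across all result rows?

Base: id=4 (n23) at level 0.
Iteration 1: rows with parent in {4} -> n5 (id 10, level 1).
Iteration 2: rows with parent in {10} -> n4 (id 12, level 2).
Iteration 3: rows with parent in {12} -> n9 (id 14, level 3).
Iteration 4: no rows with parent in {14}; recursion stops.
SUM(level) = 0 + 1 + 2 + 3 = 6.

6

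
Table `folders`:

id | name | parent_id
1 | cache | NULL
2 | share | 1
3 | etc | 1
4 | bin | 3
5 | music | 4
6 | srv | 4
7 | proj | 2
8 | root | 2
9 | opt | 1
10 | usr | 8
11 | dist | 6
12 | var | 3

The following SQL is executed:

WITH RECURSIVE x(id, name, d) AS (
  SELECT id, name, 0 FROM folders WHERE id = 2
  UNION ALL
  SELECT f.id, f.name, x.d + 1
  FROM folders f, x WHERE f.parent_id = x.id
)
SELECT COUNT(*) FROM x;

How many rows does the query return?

4

Base: id=2 (share) at d 0.
Iteration 1: rows with parent_id in {2} -> proj (id 7, d 1), root (id 8, d 1).
Iteration 2: rows with parent_id in {7,8} -> usr (id 10, d 2).
Iteration 3: no rows with parent_id in {10}; recursion stops.
Total rows emitted: 4.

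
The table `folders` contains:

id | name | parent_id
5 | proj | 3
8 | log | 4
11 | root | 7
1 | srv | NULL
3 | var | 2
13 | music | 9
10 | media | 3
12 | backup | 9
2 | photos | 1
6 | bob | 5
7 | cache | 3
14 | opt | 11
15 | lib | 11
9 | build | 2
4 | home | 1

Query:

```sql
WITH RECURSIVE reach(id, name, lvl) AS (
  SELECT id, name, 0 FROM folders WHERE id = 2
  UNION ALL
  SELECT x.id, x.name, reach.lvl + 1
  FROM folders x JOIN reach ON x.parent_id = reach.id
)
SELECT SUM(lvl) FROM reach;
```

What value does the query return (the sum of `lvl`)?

Base: id=2 (photos) at lvl 0.
Iteration 1: rows with parent_id in {2} -> var (id 3, lvl 1), build (id 9, lvl 1).
Iteration 2: rows with parent_id in {3,9} -> proj (id 5, lvl 2), cache (id 7, lvl 2), media (id 10, lvl 2), backup (id 12, lvl 2), music (id 13, lvl 2).
Iteration 3: rows with parent_id in {5,7,10,12,13} -> bob (id 6, lvl 3), root (id 11, lvl 3).
Iteration 4: rows with parent_id in {6,11} -> opt (id 14, lvl 4), lib (id 15, lvl 4).
Iteration 5: no rows with parent_id in {14,15}; recursion stops.
SUM(lvl) = 0 + 1 + 1 + 2 + 2 + 2 + 2 + 2 + 3 + 3 + 4 + 4 = 26.

26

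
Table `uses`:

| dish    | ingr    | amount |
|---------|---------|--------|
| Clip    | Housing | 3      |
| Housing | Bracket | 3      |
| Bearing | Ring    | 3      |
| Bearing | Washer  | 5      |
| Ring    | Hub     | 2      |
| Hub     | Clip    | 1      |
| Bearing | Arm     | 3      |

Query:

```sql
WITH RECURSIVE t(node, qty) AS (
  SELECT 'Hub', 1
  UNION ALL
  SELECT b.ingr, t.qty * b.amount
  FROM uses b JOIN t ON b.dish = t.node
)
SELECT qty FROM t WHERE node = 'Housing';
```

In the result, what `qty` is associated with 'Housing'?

3

Base: (Hub, qty=1).
Iteration 1: components of {Hub} -> Clip = 1*1 = 1.
Iteration 2: components of {Clip} -> Housing = 1*3 = 3.
Iteration 3: components of {Housing} -> Bracket = 3*3 = 9.
Iteration 4: no further components; recursion stops.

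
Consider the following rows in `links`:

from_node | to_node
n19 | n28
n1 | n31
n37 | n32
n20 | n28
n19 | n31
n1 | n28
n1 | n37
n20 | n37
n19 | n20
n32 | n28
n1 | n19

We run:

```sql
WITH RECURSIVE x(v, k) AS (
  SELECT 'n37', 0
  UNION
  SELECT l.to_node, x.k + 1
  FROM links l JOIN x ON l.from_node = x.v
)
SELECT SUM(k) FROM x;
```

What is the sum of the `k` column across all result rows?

Base: (n37, k=0).
Iteration 1: edges from {n37} -> (n32, k=1).
Iteration 2: edges from {n32} -> (n28, k=2).
Iteration 3: no outgoing edges from {n28}; recursion stops.
SUM(k) = 0 + 1 + 2 = 3.

3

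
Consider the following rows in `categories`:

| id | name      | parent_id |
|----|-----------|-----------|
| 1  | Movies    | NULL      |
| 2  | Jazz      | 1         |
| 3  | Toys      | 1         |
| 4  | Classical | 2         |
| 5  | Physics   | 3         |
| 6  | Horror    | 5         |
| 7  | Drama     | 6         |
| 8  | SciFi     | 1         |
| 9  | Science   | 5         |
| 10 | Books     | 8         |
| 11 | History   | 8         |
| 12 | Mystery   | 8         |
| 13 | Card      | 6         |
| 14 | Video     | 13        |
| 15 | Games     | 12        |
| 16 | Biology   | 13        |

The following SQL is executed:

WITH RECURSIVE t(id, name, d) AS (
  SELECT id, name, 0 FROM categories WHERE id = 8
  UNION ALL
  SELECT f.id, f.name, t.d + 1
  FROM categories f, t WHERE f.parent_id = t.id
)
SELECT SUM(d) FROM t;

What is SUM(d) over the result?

5

Base: id=8 (SciFi) at d 0.
Iteration 1: rows with parent_id in {8} -> Books (id 10, d 1), History (id 11, d 1), Mystery (id 12, d 1).
Iteration 2: rows with parent_id in {10,11,12} -> Games (id 15, d 2).
Iteration 3: no rows with parent_id in {15}; recursion stops.
SUM(d) = 0 + 1 + 1 + 1 + 2 = 5.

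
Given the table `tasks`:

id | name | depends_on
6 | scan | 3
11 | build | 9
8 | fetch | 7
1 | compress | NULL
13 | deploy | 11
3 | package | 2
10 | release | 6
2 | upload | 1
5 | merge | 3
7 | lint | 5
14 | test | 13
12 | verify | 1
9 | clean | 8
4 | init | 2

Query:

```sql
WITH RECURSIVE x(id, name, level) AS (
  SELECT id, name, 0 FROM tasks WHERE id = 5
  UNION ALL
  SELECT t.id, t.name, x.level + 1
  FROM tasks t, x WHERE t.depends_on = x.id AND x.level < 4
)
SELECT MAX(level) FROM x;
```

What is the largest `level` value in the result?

4

Base: id=5 (merge) at level 0.
Iteration 1: rows with depends_on in {5} -> lint (id 7, level 1).
Iteration 2: rows with depends_on in {7} -> fetch (id 8, level 2).
Iteration 3: rows with depends_on in {8} -> clean (id 9, level 3).
Iteration 4: rows with depends_on in {9} -> build (id 11, level 4).
Iteration 5: level < 4 fails for all current rows; recursion stops.
level values: 0, 1, 2, 3, 4; the maximum is 4.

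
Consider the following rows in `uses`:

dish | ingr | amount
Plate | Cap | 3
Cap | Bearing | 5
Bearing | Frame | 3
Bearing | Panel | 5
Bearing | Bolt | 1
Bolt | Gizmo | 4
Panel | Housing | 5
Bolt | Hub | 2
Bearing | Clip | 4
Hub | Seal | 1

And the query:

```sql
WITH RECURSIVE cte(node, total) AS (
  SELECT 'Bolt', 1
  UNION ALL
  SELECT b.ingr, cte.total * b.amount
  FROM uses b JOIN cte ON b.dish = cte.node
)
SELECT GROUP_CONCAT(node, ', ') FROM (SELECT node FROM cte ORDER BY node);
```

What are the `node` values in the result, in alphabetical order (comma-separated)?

Bolt, Gizmo, Hub, Seal

Base: (Bolt, total=1).
Iteration 1: components of {Bolt} -> Gizmo = 1*4 = 4, Hub = 1*2 = 2.
Iteration 2: components of {Gizmo,Hub} -> Seal = 2*1 = 2.
Iteration 3: no further components; recursion stops.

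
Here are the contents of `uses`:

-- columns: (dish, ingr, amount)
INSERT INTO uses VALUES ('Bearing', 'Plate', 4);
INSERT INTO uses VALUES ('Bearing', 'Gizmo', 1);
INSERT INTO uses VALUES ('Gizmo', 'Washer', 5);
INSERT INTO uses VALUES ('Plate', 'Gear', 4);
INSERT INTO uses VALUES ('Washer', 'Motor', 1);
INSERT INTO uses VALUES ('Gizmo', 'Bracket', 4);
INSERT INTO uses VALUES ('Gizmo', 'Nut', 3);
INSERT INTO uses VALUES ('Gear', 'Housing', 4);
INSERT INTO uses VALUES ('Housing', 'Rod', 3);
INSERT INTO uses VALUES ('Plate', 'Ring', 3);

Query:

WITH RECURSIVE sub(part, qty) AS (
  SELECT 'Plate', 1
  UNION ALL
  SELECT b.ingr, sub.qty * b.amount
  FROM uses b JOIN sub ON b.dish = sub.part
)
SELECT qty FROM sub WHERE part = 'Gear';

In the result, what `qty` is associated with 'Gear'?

Base: (Plate, qty=1).
Iteration 1: components of {Plate} -> Gear = 1*4 = 4, Ring = 1*3 = 3.
Iteration 2: components of {Gear,Ring} -> Housing = 4*4 = 16.
Iteration 3: components of {Housing} -> Rod = 16*3 = 48.
Iteration 4: no further components; recursion stops.

4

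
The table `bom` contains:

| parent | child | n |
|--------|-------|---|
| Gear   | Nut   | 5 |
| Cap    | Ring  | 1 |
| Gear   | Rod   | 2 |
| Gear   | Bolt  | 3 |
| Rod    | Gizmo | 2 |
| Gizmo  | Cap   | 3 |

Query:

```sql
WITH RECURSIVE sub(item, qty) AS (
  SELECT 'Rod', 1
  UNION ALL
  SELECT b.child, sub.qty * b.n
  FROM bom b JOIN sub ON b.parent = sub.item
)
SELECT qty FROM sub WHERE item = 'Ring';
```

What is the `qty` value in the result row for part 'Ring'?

Base: (Rod, qty=1).
Iteration 1: components of {Rod} -> Gizmo = 1*2 = 2.
Iteration 2: components of {Gizmo} -> Cap = 2*3 = 6.
Iteration 3: components of {Cap} -> Ring = 6*1 = 6.
Iteration 4: no further components; recursion stops.

6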